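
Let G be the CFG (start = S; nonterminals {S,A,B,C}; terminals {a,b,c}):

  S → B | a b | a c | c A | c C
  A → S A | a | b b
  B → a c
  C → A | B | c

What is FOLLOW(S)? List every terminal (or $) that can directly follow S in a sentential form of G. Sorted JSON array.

FIRST iteration:
round 1:
  A via A→a: +{a}
  A via A→b b: +{b}
  B via B→a c: +{a}
  C via C→A: +{a,b}
  C via C→c: +{c}
  S via S→B: +{a}
  S via S→c A: +{c}
  FIRST(S)={a,c}  FIRST(A)={a,b}  FIRST(B)={a}  FIRST(C)={a,b,c}
round 2:
  A via A→S A: +{c}
  FIRST(S)={a,c}  FIRST(A)={a,b,c}  FIRST(B)={a}  FIRST(C)={a,b,c}
round 3: — fixpoint
  FIRST(S)={a,c}  FIRST(A)={a,b,c}  FIRST(B)={a}  FIRST(C)={a,b,c}

FOLLOW sets:
seed FOLLOW(S) with $
pass 1:
  A→S A: FOLLOW(S) ⊇ FIRST(A) = {a,b,c}; new: +{a,b,c}
  S→B: FOLLOW(B) ⊇ FOLLOW(S) ⊇ {$,a,b,c}; new: +{$,a,b,c}
  S→c A: FOLLOW(A) ⊇ FOLLOW(S) ⊇ {$,a,b,c}; new: +{$,a,b,c}
  S→c C: FOLLOW(C) ⊇ FOLLOW(S) ⊇ {$,a,b,c}; new: +{$,a,b,c}
  FOLLOW(S)={$,a,b,c}  FOLLOW(A)={$,a,b,c}  FOLLOW(B)={$,a,b,c}  FOLLOW(C)={$,a,b,c}
pass 2: (stable)
  FOLLOW(S)={$,a,b,c}  FOLLOW(A)={$,a,b,c}  FOLLOW(B)={$,a,b,c}  FOLLOW(C)={$,a,b,c}

FOLLOW(S) = ["$", "a", "b", "c"]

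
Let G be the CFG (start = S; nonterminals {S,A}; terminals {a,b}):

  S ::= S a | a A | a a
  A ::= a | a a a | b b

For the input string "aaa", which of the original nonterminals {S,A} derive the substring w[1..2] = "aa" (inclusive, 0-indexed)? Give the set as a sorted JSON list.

CNF form of G:
  S -> S T0 | T0 A | T0 T0
  A -> T0 X2 | T1 T1 | a
  T0 -> a
  T1 -> b
  X2 -> T0 T0

CYK table (by increasing span) — only the sub-triangle for w[1..2]:
  cell(1,1) a: {A,T0}  orig:{A}
  cell(2,2) a: {A,T0}  orig:{A}
  cell(1,2) aa: {S,X2}  orig:{S}

Original NTs in T[1,2] deriving "aa": ["S"]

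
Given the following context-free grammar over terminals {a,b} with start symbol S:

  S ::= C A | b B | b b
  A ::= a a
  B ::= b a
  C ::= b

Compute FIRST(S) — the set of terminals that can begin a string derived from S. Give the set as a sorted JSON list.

Compute FIRST by fixpoint:
pass 1:
  A via A→a a: +{a}
  B via B→b a: +{b}
  C via C→b: +{b}
  S via S→C A: +{b}
  S: {b}  A: {a}  B: {b}  C: {b}
pass 2: (no change)
  S: {b}  A: {a}  B: {b}  C: {b}

FIRST(S) = ["b"]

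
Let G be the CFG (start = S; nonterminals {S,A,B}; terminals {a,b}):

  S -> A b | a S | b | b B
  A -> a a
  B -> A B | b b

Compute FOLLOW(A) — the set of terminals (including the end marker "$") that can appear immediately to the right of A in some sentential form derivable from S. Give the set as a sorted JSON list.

FIRST iteration:
round 1:
  A via A→a a: +{a}
  B via B→A B: +{a}
  B via B→b b: +{b}
  S via S→A b: +{a}
  S via S→b: +{b}
  S: {a,b}  A: {a}  B: {a,b}
round 2: (no change)
  S: {a,b}  A: {a}  B: {a,b}

FOLLOW iteration:
FOLLOW(S) := {$}
iter 1:
  B→A B: FOLLOW(A) ⊇ FIRST(B) = {a,b}; new: +{a,b}
  S→b B: FOLLOW(B) ⊇ FOLLOW(S) ⊇ {$}; new: +{$}
  FOLLOW(S)={$}  FOLLOW(A)={a,b}  FOLLOW(B)={$}
iter 2: done
  FOLLOW(S)={$}  FOLLOW(A)={a,b}  FOLLOW(B)={$}

FOLLOW(A) = ["a", "b"]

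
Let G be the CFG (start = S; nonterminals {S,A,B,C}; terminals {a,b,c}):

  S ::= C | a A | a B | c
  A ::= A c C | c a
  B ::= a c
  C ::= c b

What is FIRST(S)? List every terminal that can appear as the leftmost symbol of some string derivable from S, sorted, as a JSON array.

FIRST iteration:
round 1:
  A via A→c a: +{c}
  B via B→a c: +{a}
  C via C→c b: +{c}
  S via S→C: +{c}
  S via S→a A: +{a}
  FIRST(S)={a,c}  FIRST(A)={c}  FIRST(B)={a}  FIRST(C)={c}
round 2: done
  FIRST(S)={a,c}  FIRST(A)={c}  FIRST(B)={a}  FIRST(C)={c}

FIRST(S) = ["a", "c"]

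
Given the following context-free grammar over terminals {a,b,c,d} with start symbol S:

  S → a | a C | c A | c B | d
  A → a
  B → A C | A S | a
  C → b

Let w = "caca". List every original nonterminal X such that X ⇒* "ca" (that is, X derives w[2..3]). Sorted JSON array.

Convert to CNF:
  S -> T0 C | T1 A | T1 B | a | d
  A -> a
  B -> A C | A S | a
  C -> b
  T0 -> a
  T1 -> c

Fill CYK table bottom-up, restricted to cells inside w[2..3]:
  T[2,2] 'c' = {T1}  orig:{}
  T[3,3] 'a' = {A,B,S,T0}  orig:{A,B,S}
  T[2,3] 'ca' = {S}

Original NTs in T[2,3] deriving "ca": ["S"]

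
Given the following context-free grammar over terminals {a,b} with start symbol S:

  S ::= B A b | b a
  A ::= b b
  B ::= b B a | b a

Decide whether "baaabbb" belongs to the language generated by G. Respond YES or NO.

Convert to CNF:
  S -> B X3 | T0 T1
  A -> T0 T0
  B -> T0 T1 | T0 X2
  T0 -> b
  T1 -> a
  X2 -> B T1
  X3 -> A T0

Fill CYK table bottom-up:
  [0..0]={T0}  "b"  orig:{}
  [1..1]={T1}  "a"  orig:{}
  [2..2]={T1}  "a"  orig:{}
  [3..3]={T1}  "a"  orig:{}
  [4..4]={T0}  "b"  orig:{}
  [5..5]={T0}  "b"  orig:{}
  [6..6]={T0}  "b"  orig:{}
  [0..1]={B,S}  "ba"
  [1..2]=∅  "aa"
  [2..3]=∅  "aa"
  [3..4]=∅  "ab"
  [4..5]={A}  "bb"
  [5..6]={A}  "bb"
  [0..2]={X2}  "baa"  orig:{}
  [1..3]=∅  "aaa"
  [2..4]=∅  "aab"
  [3..5]=∅  "abb"
  [4..6]={X3}  "bbb"  orig:{}
  [0..3]=∅  "baaa"
  [1..4]=∅  "aaab"
  [2..5]=∅  "aabb"
  [3..6]=∅  "abbb"
  [0..4]=∅  "baaab"
  [1..5]=∅  "aaabb"
  [2..6]=∅  "aabbb"
  [0..5]=∅  "baaabb"
  [1..6]=∅  "aaabbb"
  [0..6]=∅  "baaabbb"

S ∉ T[0,6] ⇒ NO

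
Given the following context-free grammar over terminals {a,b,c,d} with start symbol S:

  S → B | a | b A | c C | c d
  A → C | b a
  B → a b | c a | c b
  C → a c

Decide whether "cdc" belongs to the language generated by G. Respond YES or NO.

CNF form of G:
  S -> T0 T2 | T1 C | T1 T0 | T1 T2 | T1 T3 | T2 A | a
  A -> T0 T1 | T2 T0
  B -> T0 T2 | T1 T0 | T1 T2
  C -> T0 T1
  T0 -> a
  T1 -> c
  T2 -> b
  T3 -> d

CYK table (by increasing span):
  T[0,0] 'c' = {T1}  orig:{}
  T[1,1] 'd' = {T3}  orig:{}
  T[2,2] 'c' = {T1}  orig:{}
  T[0,1] 'cd' = {S}
  T[1,2] 'dc' = ∅
  T[0,2] 'cdc' = ∅

S ∉ T[0,2] ⇒ NO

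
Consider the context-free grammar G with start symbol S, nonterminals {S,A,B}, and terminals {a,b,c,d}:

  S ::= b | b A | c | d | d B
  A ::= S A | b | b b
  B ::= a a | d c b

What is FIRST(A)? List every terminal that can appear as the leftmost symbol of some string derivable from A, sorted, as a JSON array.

Compute FIRST by fixpoint:
pass 1:
  A via A→b: +{b}
  B via B→a a: +{a}
  B via B→d c b: +{d}
  S via S→b: +{b}
  S via S→c: +{c}
  S via S→d: +{d}
  FIRST(S)={b,c,d}  FIRST(A)={b}  FIRST(B)={a,d}
pass 2:
  A via A→S A: +{c,d}
  FIRST(S)={b,c,d}  FIRST(A)={b,c,d}  FIRST(B)={a,d}
pass 3: done
  FIRST(S)={b,c,d}  FIRST(A)={b,c,d}  FIRST(B)={a,d}

FIRST(A) = ["b", "c", "d"]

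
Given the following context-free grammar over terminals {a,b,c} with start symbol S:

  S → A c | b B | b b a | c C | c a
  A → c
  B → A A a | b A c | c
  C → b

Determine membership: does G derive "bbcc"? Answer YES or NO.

CNF form of G:
  S -> A T2 | T1 B | T1 X5 | T2 C | T2 T0
  A -> c
  B -> A X3 | T1 X4 | c
  C -> b
  T0 -> a
  T1 -> b
  T2 -> c
  X3 -> A T0
  X4 -> A T2
  X5 -> T1 T0

Fill CYK table bottom-up:
  T[0,0] 'b' = {C,T1}  orig:{C}
  T[1,1] 'b' = {C,T1}  orig:{C}
  T[2,2] 'c' = {A,B,T2}  orig:{A,B}
  T[3,3] 'c' = {A,B,T2}  orig:{A,B}
  T[0,1] 'bb' = ∅
  T[1,2] 'bc' = {S}
  T[2,3] 'cc' = {S,X4}  orig:{S}
  T[0,2] 'bbc' = ∅
  T[1,3] 'bcc' = {B}
  T[0,3] 'bbcc' = {S}

S ∈ T[0,3] ⇒ YES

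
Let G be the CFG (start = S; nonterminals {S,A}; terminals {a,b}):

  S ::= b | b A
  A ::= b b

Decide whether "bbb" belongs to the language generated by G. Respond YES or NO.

Convert to CNF:
  S -> T0 A | b
  A -> T0 T0
  T0 -> b

Fill CYK table bottom-up:
  cell(0,0) b: {S,T0}  orig:{S}
  cell(1,1) b: {S,T0}  orig:{S}
  cell(2,2) b: {S,T0}  orig:{S}
  cell(0,1) bb: {A}
  cell(1,2) bb: {A}
  cell(0,2) bbb: {S}

S ∈ T[0,2] ⇒ YES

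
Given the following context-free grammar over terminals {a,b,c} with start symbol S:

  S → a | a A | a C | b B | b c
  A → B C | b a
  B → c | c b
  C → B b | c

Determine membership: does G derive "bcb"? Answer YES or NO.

CNF form of G:
  S -> T0 B | T0 T2 | T1 A | T1 C | a
  A -> B C | T0 T1
  B -> T2 T0 | c
  C -> B T0 | c
  T0 -> b
  T1 -> a
  T2 -> c

CYK fill:
  [0..0]={T0}  "b"  orig:{}
  [1..1]={B,C,T2}  "c"  orig:{B,C}
  [2..2]={T0}  "b"  orig:{}
  [0..1]={S}  "bc"
  [1..2]={B,C}  "cb"
  [0..2]={S}  "bcb"

S ∈ T[0,2] ⇒ YES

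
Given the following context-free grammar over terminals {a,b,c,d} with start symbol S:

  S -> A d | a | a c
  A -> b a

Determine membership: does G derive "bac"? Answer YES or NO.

Convert to CNF:
  S -> A T2 | T1 T3 | a
  A -> T0 T1
  T0 -> b
  T1 -> a
  T2 -> d
  T3 -> c

CYK fill:
  T[0,0] 'b' = {T0}  orig:{}
  T[1,1] 'a' = {S,T1}  orig:{S}
  T[2,2] 'c' = {T3}  orig:{}
  T[0,1] 'ba' = {A}
  T[1,2] 'ac' = {S}
  T[0,2] 'bac' = ∅

S ∉ T[0,2] ⇒ NO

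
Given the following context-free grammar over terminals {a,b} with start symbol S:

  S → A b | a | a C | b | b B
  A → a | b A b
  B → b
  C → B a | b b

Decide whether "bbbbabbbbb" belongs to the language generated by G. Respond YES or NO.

CNF form of G:
  S -> A T0 | T0 B | T1 C | a | b
  A -> T0 X2 | a
  B -> b
  C -> B T1 | T0 T0
  T0 -> b
  T1 -> a
  X2 -> A T0

CYK table (by increasing span):
  cell(0,0) b: {B,S,T0}  orig:{B,S}
  cell(1,1) b: {B,S,T0}  orig:{B,S}
  cell(2,2) b: {B,S,T0}  orig:{B,S}
  cell(3,3) b: {B,S,T0}  orig:{B,S}
  cell(4,4) a: {A,S,T1}  orig:{A,S}
  cell(5,5) b: {B,S,T0}  orig:{B,S}
  cell(6,6) b: {B,S,T0}  orig:{B,S}
  cell(7,7) b: {B,S,T0}  orig:{B,S}
  cell(8,8) b: {B,S,T0}  orig:{B,S}
  cell(9,9) b: {B,S,T0}  orig:{B,S}
  cell(0,1) bb: {C,S}
  cell(1,2) bb: {C,S}
  cell(2,3) bb: {C,S}
  cell(3,4) ba: {C}
  cell(4,5) ab: {S,X2}  orig:{S}
  cell(5,6) bb: {C,S}
  cell(6,7) bb: {C,S}
  cell(7,8) bb: {C,S}
  cell(8,9) bb: {C,S}
  cell(0,2) bbb: ∅
  cell(1,3) bbb: ∅
  cell(2,4) bba: ∅
  cell(3,5) bab: {A}
  cell(4,6) abb: {S}
  cell(5,7) bbb: ∅
  cell(6,8) bbb: ∅
  cell(7,9) bbb: ∅
  cell(0,3) bbbb: ∅
  cell(1,4) bbba: ∅
  cell(2,5) bbab: ∅
  cell(3,6) babb: {S,X2}  orig:{S}
  cell(4,7) abbb: ∅
  cell(5,8) bbbb: ∅
  cell(6,9) bbbb: ∅
  cell(0,4) bbbba: ∅
  cell(1,5) bbbab: ∅
  cell(2,6) bbabb: {A}
  cell(3,7) babbb: ∅
  cell(4,8) abbbb: ∅
  cell(5,9) bbbbb: ∅
  cell(0,5) bbbbab: ∅
  cell(1,6) bbbabb: ∅
  cell(2,7) bbabbb: {S,X2}  orig:{S}
  cell(3,8) babbbb: ∅
  cell(4,9) abbbbb: ∅
  cell(0,6) bbbbabb: ∅
  cell(1,7) bbbabbb: {A}
  cell(2,8) bbabbbb: ∅
  cell(3,9) babbbbb: ∅
  cell(0,7) bbbbabbb: ∅
  cell(1,8) bbbabbbb: {S,X2}  orig:{S}
  cell(2,9) bbabbbbb: ∅
  cell(0,8) bbbbabbbb: {A}
  cell(1,9) bbbabbbbb: ∅
  cell(0,9) bbbbabbbbb: {S,X2}  orig:{S}

S ∈ T[0,9] ⇒ YES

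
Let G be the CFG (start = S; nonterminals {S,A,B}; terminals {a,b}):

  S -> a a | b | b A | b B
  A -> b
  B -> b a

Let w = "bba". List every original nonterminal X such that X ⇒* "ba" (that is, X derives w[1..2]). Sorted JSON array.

Convert to CNF:
  S -> T0 A | T0 B | T1 T1 | b
  A -> b
  B -> T0 T1
  T0 -> b
  T1 -> a

Fill CYK table bottom-up, restricted to cells inside w[1..2]:
  T[1,1] 'b' = {A,S,T0}  orig:{A,S}
  T[2,2] 'a' = {T1}  orig:{}
  T[1,2] 'ba' = {B}

Original NTs in T[1,2] deriving "ba": ["B"]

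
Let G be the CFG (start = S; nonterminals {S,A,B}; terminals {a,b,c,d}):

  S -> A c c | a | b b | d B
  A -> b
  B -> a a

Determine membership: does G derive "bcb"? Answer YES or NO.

Convert to CNF:
  S -> A X4 | T2 T2 | T3 B | a
  A -> b
  B -> T0 T0
  T0 -> a
  T1 -> c
  T2 -> b
  T3 -> d
  X4 -> T1 T1

Fill CYK table bottom-up:
  T[0,0] 'b' = {A,T2}  orig:{A}
  T[1,1] 'c' = {T1}  orig:{}
  T[2,2] 'b' = {A,T2}  orig:{A}
  T[0,1] 'bc' = ∅
  T[1,2] 'cb' = ∅
  T[0,2] 'bcb' = ∅

S ∉ T[0,2] ⇒ NO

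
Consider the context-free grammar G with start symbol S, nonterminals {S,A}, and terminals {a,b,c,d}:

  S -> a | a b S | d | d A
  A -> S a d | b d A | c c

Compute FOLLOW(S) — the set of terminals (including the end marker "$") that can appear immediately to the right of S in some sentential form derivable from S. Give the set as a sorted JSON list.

Compute FIRST by fixpoint:
[1]
  A via A→b d A: +{b}
  A via A→c c: +{c}
  S via S→a: +{a}
  S via S→d: +{d}
  S: {a,d}  A: {b,c}
[2]
  A via A→S a d: +{a,d}
  S: {a,d}  A: {a,b,c,d}
[3] — fixpoint
  S: {a,d}  A: {a,b,c,d}

Compute FOLLOW by fixpoint:
FOLLOW(S) := {$}
iter 1:
  A→S a d: FOLLOW(S) ⊇ FIRST(a) = {a}; new: +{a}
  S→d A: FOLLOW(A) ⊇ FOLLOW(S) ⊇ {$,a}; new: +{$,a}
  S: {$,a}  A: {$,a}
iter 2: — fixpoint
  S: {$,a}  A: {$,a}

FOLLOW(S) = ["$", "a"]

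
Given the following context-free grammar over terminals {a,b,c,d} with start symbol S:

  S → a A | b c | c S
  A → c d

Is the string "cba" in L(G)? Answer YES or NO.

CNF form of G:
  S -> T0 S | T2 A | T3 T0
  A -> T0 T1
  T0 -> c
  T1 -> d
  T2 -> a
  T3 -> b

Fill CYK table bottom-up:
  cell(0,0) c: {T0}  orig:{}
  cell(1,1) b: {T3}  orig:{}
  cell(2,2) a: {T2}  orig:{}
  cell(0,1) cb: ∅
  cell(1,2) ba: ∅
  cell(0,2) cba: ∅

S ∉ T[0,2] ⇒ NO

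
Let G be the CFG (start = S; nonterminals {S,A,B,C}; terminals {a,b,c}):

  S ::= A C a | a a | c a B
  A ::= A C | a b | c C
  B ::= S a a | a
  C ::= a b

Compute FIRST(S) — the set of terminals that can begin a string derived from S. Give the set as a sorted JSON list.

Compute FIRST by fixpoint:
round 1:
  A via A→a b: +{a}
  A via A→c C: +{c}
  B via B→a: +{a}
  C via C→a b: +{a}
  S via S→A C a: +{a,c}
  S: {a,c}  A: {a,c}  B: {a}  C: {a}
round 2:
  B via B→S a a: +{c}
  S: {a,c}  A: {a,c}  B: {a,c}  C: {a}
round 3: — fixpoint
  S: {a,c}  A: {a,c}  B: {a,c}  C: {a}

FIRST(S) = ["a", "c"]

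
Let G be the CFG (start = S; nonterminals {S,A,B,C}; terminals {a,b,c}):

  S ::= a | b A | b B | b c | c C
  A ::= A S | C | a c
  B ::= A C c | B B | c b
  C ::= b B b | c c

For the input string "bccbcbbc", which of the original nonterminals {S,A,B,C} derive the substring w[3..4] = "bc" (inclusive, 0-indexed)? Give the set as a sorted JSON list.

CNF form of G:
  S -> T1 C | T2 A | T2 B | T2 T1 | a
  A -> A S | T0 T1 | T1 T1 | T2 X3
  B -> A X4 | B B | T1 T2
  C -> T1 T1 | T2 X5
  T0 -> a
  T1 -> c
  T2 -> b
  X3 -> B T2
  X4 -> C T1
  X5 -> B T2

Fill CYK table bottom-up — only the sub-triangle for w[3..4]:
  [3..3]={T2}  "b"  orig:{}
  [4..4]={T1}  "c"  orig:{}
  [3..4]={S}  "bc"

Original NTs in T[3,4] deriving "bc": ["S"]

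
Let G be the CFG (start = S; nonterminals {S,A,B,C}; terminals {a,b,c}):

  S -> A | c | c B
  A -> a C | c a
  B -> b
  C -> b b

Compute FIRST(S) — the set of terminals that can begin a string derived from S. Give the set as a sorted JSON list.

FIRST sets, iterate to fixpoint:
pass 1:
  A via A→a C: +{a}
  A via A→c a: +{c}
  B via B→b: +{b}
  C via C→b b: +{b}
  S via S→A: +{a,c}
  S: {a,c}  A: {a,c}  B: {b}  C: {b}
pass 2: done
  S: {a,c}  A: {a,c}  B: {b}  C: {b}

FIRST(S) = ["a", "c"]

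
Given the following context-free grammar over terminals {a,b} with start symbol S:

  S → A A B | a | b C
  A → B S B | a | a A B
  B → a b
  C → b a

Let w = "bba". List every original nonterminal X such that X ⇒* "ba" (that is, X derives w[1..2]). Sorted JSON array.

Convert to CNF:
  S -> A X4 | T1 C | a
  A -> B X2 | T0 X3 | a
  B -> T0 T1
  C -> T1 T0
  T0 -> a
  T1 -> b
  X2 -> S B
  X3 -> A B
  X4 -> A B

Fill CYK table bottom-up (cells [i..j] with 1 ≤ i ≤ j ≤ 2 only):
  cell(1,1) b: {T1}  orig:{}
  cell(2,2) a: {A,S,T0}  orig:{A,S}
  cell(1,2) ba: {C}

Original NTs in T[1,2] deriving "ba": ["C"]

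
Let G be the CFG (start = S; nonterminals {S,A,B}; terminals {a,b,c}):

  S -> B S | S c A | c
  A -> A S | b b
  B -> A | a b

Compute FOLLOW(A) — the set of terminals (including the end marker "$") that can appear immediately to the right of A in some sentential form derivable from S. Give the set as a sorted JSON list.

Compute FIRST by fixpoint:
round 1:
  A via A→b b: +{b}
  B via B→A: +{b}
  B via B→a b: +{a}
  S via S→B S: +{a,b}
  S via S→c: +{c}
  FIRST[S]={a,b,c}  FIRST[A]={b}  FIRST[B]={a,b}
round 2: done
  FIRST[S]={a,b,c}  FIRST[A]={b}  FIRST[B]={a,b}

FOLLOW iteration:
initialize: $ ∈ FOLLOW(S)
round 1:
  A→A S: FOLLOW(A) ⊇ FIRST(S) = {a,b,c}; new: +{a,b,c}
  A→A S: FOLLOW(S) ⊇ FOLLOW(A) ⊇ {a,b,c}; new: +{a,b,c}
  S→B S: FOLLOW(B) ⊇ FIRST(S) = {a,b,c}; new: +{a,b,c}
  S→S c A: FOLLOW(A) ⊇ FOLLOW(S) ⊇ {$,a,b,c}; new: +{$}
  FOLLOW[S]={$,a,b,c}  FOLLOW[A]={$,a,b,c}  FOLLOW[B]={a,b,c}
round 2: — fixpoint
  FOLLOW[S]={$,a,b,c}  FOLLOW[A]={$,a,b,c}  FOLLOW[B]={a,b,c}

FOLLOW(A) = ["$", "a", "b", "c"]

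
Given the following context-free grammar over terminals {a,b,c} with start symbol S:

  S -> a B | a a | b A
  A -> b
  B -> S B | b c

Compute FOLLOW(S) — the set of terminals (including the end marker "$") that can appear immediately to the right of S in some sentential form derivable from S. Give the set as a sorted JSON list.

FIRST iteration:
iter 1:
  A via A→b: +{b}
  B via B→b c: +{b}
  S via S→a B: +{a}
  S via S→b A: +{b}
  S: {a,b}  A: {b}  B: {b}
iter 2:
  B via B→S B: +{a}
  S: {a,b}  A: {b}  B: {a,b}
iter 3: — fixpoint
  S: {a,b}  A: {b}  B: {a,b}

FOLLOW iteration:
FOLLOW(S) := {$}
[1]
  B→S B: FOLLOW(S) ⊇ FIRST(B) = {a,b}; new: +{a,b}
  S→a B: FOLLOW(B) ⊇ FOLLOW(S) ⊇ {$,a,b}; new: +{$,a,b}
  S→b A: FOLLOW(A) ⊇ FOLLOW(S) ⊇ {$,a,b}; new: +{$,a,b}
  FOLLOW[S]={$,a,b}  FOLLOW[A]={$,a,b}  FOLLOW[B]={$,a,b}
[2] (stable)
  FOLLOW[S]={$,a,b}  FOLLOW[A]={$,a,b}  FOLLOW[B]={$,a,b}

FOLLOW(S) = ["$", "a", "b"]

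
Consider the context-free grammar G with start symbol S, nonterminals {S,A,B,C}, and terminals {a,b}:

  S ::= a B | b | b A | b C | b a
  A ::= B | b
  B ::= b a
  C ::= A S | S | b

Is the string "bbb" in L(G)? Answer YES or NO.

CNF form of G:
  S -> T0 A | T0 C | T0 T1 | T1 B | b
  A -> T0 T1 | b
  B -> T0 T1
  C -> A S | T0 A | T0 C | T0 T1 | T1 B | b
  T0 -> b
  T1 -> a

Fill CYK table bottom-up:
  T[0,0] 'b' = {A,C,S,T0}  orig:{A,C,S}
  T[1,1] 'b' = {A,C,S,T0}  orig:{A,C,S}
  T[2,2] 'b' = {A,C,S,T0}  orig:{A,C,S}
  T[0,1] 'bb' = {C,S}
  T[1,2] 'bb' = {C,S}
  T[0,2] 'bbb' = {C,S}

S ∈ T[0,2] ⇒ YES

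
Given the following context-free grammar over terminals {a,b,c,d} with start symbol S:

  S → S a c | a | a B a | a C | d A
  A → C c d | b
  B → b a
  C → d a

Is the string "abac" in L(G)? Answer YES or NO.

CNF form of G:
  S -> S X5 | T1 A | T3 C | T3 X6 | a
  A -> C X4 | b
  B -> T2 T3
  C -> T1 T3
  T0 -> c
  T1 -> d
  T2 -> b
  T3 -> a
  X4 -> T0 T1
  X5 -> T3 T0
  X6 -> B T3

CYK fill:
  [0..0]={S,T3}  "a"  orig:{S}
  [1..1]={A,T2}  "b"  orig:{A}
  [2..2]={S,T3}  "a"  orig:{S}
  [3..3]={T0}  "c"  orig:{}
  [0..1]=∅  "ab"
  [1..2]={B}  "ba"
  [2..3]={X5}  "ac"  orig:{}
  [0..2]=∅  "aba"
  [1..3]=∅  "bac"
  [0..3]=∅  "abac"

S ∉ T[0,3] ⇒ NO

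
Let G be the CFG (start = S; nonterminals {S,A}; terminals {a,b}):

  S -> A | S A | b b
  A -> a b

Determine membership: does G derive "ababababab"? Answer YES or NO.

CNF form of G:
  S -> S A | T0 T1 | T1 T1
  A -> T0 T1
  T0 -> a
  T1 -> b

Fill CYK table bottom-up:
  [0..0]={T0}  "a"  orig:{}
  [1..1]={T1}  "b"  orig:{}
  [2..2]={T0}  "a"  orig:{}
  [3..3]={T1}  "b"  orig:{}
  [4..4]={T0}  "a"  orig:{}
  [5..5]={T1}  "b"  orig:{}
  [6..6]={T0}  "a"  orig:{}
  [7..7]={T1}  "b"  orig:{}
  [8..8]={T0}  "a"  orig:{}
  [9..9]={T1}  "b"  orig:{}
  [0..1]={A,S}  "ab"
  [1..2]=∅  "ba"
  [2..3]={A,S}  "ab"
  [3..4]=∅  "ba"
  [4..5]={A,S}  "ab"
  [5..6]=∅  "ba"
  [6..7]={A,S}  "ab"
  [7..8]=∅  "ba"
  [8..9]={A,S}  "ab"
  [0..2]=∅  "aba"
  [1..3]=∅  "bab"
  [2..4]=∅  "aba"
  [3..5]=∅  "bab"
  [4..6]=∅  "aba"
  [5..7]=∅  "bab"
  [6..8]=∅  "aba"
  [7..9]=∅  "bab"
  [0..3]={S}  "abab"
  [1..4]=∅  "baba"
  [2..5]={S}  "abab"
  [3..6]=∅  "baba"
  [4..7]={S}  "abab"
  [5..8]=∅  "baba"
  [6..9]={S}  "abab"
  [0..4]=∅  "ababa"
  [1..5]=∅  "babab"
  [2..6]=∅  "ababa"
  [3..7]=∅  "babab"
  [4..8]=∅  "ababa"
  [5..9]=∅  "babab"
  [0..5]={S}  "ababab"
  [1..6]=∅  "bababa"
  [2..7]={S}  "ababab"
  [3..8]=∅  "bababa"
  [4..9]={S}  "ababab"
  [0..6]=∅  "abababa"
  [1..7]=∅  "bababab"
  [2..8]=∅  "abababa"
  [3..9]=∅  "bababab"
  [0..7]={S}  "abababab"
  [1..8]=∅  "babababa"
  [2..9]={S}  "abababab"
  [0..8]=∅  "ababababa"
  [1..9]=∅  "babababab"
  [0..9]={S}  "ababababab"

S ∈ T[0,9] ⇒ YES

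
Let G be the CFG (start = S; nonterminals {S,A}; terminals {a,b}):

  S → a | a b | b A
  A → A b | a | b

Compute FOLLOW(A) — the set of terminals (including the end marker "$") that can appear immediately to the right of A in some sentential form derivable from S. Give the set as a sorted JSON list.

FIRST sets, iterate to fixpoint:
iter 1:
  A via A→a: +{a}
  A via A→b: +{b}
  S via S→a: +{a}
  S via S→b A: +{b}
  FIRST(S)={a,b}  FIRST(A)={a,b}
iter 2: (stable)
  FIRST(S)={a,b}  FIRST(A)={a,b}

Compute FOLLOW by fixpoint:
initialize: $ ∈ FOLLOW(S)
iter 1:
  A→A b: FOLLOW(A) ⊇ FIRST(b) = {b}; new: +{b}
  S→b A: FOLLOW(A) ⊇ FOLLOW(S) ⊇ {$}; new: +{$}
  FOLLOW(S)={$}  FOLLOW(A)={$,b}
iter 2: — fixpoint
  FOLLOW(S)={$}  FOLLOW(A)={$,b}

FOLLOW(A) = ["$", "b"]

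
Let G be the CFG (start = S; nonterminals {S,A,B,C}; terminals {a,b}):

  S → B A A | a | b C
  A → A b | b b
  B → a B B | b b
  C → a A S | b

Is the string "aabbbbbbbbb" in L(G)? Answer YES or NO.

CNF form of G:
  S -> B X4 | T0 C | a
  A -> A T0 | T0 T0
  B -> T0 T0 | T1 X2
  C -> T1 X3 | b
  T0 -> b
  T1 -> a
  X2 -> B B
  X3 -> A S
  X4 -> A A

CYK fill:
  T[0,0] 'a' = {S,T1}  orig:{S}
  T[1,1] 'a' = {S,T1}  orig:{S}
  T[2,2] 'b' = {C,T0}  orig:{C}
  T[3,3] 'b' = {C,T0}  orig:{C}
  T[4,4] 'b' = {C,T0}  orig:{C}
  T[5,5] 'b' = {C,T0}  orig:{C}
  T[6,6] 'b' = {C,T0}  orig:{C}
  T[7,7] 'b' = {C,T0}  orig:{C}
  T[8,8] 'b' = {C,T0}  orig:{C}
  T[9,9] 'b' = {C,T0}  orig:{C}
  T[10,10] 'b' = {C,T0}  orig:{C}
  T[0,1] 'aa' = ∅
  T[1,2] 'ab' = ∅
  T[2,3] 'bb' = {A,B,S}
  T[3,4] 'bb' = {A,B,S}
  T[4,5] 'bb' = {A,B,S}
  T[5,6] 'bb' = {A,B,S}
  T[6,7] 'bb' = {A,B,S}
  T[7,8] 'bb' = {A,B,S}
  T[8,9] 'bb' = {A,B,S}
  T[9,10] 'bb' = {A,B,S}
  T[0,2] 'aab' = ∅
  T[1,3] 'abb' = ∅
  T[2,4] 'bbb' = {A}
  T[3,5] 'bbb' = {A}
  T[4,6] 'bbb' = {A}
  T[5,7] 'bbb' = {A}
  T[6,8] 'bbb' = {A}
  T[7,9] 'bbb' = {A}
  T[8,10] 'bbb' = {A}
  T[0,3] 'aabb' = ∅
  T[1,4] 'abbb' = ∅
  T[2,5] 'bbbb' = {A,X2,X3,X4}  orig:{A}
  T[3,6] 'bbbb' = {A,X2,X3,X4}  orig:{A}
  T[4,7] 'bbbb' = {A,X2,X3,X4}  orig:{A}
  T[5,8] 'bbbb' = {A,X2,X3,X4}  orig:{A}
  T[6,9] 'bbbb' = {A,X2,X3,X4}  orig:{A}
  T[7,10] 'bbbb' = {A,X2,X3,X4}  orig:{A}
  T[0,4] 'aabbb' = ∅
  T[1,5] 'abbbb' = {B,C}
  T[2,6] 'bbbbb' = {A,X3,X4}  orig:{A}
  T[3,7] 'bbbbb' = {A,X3,X4}  orig:{A}
  T[4,8] 'bbbbb' = {A,X3,X4}  orig:{A}
  T[5,9] 'bbbbb' = {A,X3,X4}  orig:{A}
  T[6,10] 'bbbbb' = {A,X3,X4}  orig:{A}
  T[0,5] 'aabbbb' = ∅
  T[1,6] 'abbbbb' = {C}
  T[2,7] 'bbbbbb' = {A,S,X3,X4}  orig:{A,S}
  T[3,8] 'bbbbbb' = {A,S,X3,X4}  orig:{A,S}
  T[4,9] 'bbbbbb' = {A,S,X3,X4}  orig:{A,S}
  T[5,10] 'bbbbbb' = {A,S,X3,X4}  orig:{A,S}
  T[0,6] 'aabbbbb' = ∅
  T[1,7] 'abbbbbb' = {C,X2}  orig:{C}
  T[2,8] 'bbbbbbb' = {A,S,X3,X4}  orig:{A,S}
  T[3,9] 'bbbbbbb' = {A,S,X3,X4}  orig:{A,S}
  T[4,10] 'bbbbbbb' = {A,S,X3,X4}  orig:{A,S}
  T[0,7] 'aabbbbbb' = {B}
  T[1,8] 'abbbbbbb' = {C}
  T[2,9] 'bbbbbbbb' = {A,S,X3,X4}  orig:{A,S}
  T[3,10] 'bbbbbbbb' = {A,S,X3,X4}  orig:{A,S}
  T[0,8] 'aabbbbbbb' = ∅
  T[1,9] 'abbbbbbbb' = {C,S}
  T[2,10] 'bbbbbbbbb' = {A,S,X3,X4}  orig:{A,S}
  T[0,9] 'aabbbbbbbb' = {X2}  orig:{}
  T[1,10] 'abbbbbbbbb' = {C,S}
  T[0,10] 'aabbbbbbbbb' = ∅

S ∉ T[0,10] ⇒ NO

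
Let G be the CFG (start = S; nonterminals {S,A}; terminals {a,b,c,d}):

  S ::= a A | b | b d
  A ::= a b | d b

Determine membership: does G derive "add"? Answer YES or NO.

CNF form of G:
  S -> T0 A | T1 T2 | b
  A -> T0 T1 | T2 T1
  T0 -> a
  T1 -> b
  T2 -> d

CYK fill:
  [0..0]={T0}  "a"  orig:{}
  [1..1]={T2}  "d"  orig:{}
  [2..2]={T2}  "d"  orig:{}
  [0..1]=∅  "ad"
  [1..2]=∅  "dd"
  [0..2]=∅  "add"

S ∉ T[0,2] ⇒ NO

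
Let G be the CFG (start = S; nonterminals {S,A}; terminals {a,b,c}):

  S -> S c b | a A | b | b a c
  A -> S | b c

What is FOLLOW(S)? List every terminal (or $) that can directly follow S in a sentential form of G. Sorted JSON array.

Compute FIRST by fixpoint:
iter 1:
  A via A→b c: +{b}
  S via S→a A: +{a}
  S via S→b: +{b}
  FIRST(S)={a,b}  FIRST(A)={b}
iter 2:
  A via A→S: +{a}
  FIRST(S)={a,b}  FIRST(A)={a,b}
iter 3: (no change)
  FIRST(S)={a,b}  FIRST(A)={a,b}

Compute FOLLOW by fixpoint:
initialize: $ ∈ FOLLOW(S)
pass 1:
  S→S c b: FOLLOW(S) ⊇ FIRST(c) = {c}; new: +{c}
  S→a A: FOLLOW(A) ⊇ FOLLOW(S) ⊇ {$,c}; new: +{$,c}
  S: {$,c}  A: {$,c}
pass 2: (no change)
  S: {$,c}  A: {$,c}

FOLLOW(S) = ["$", "c"]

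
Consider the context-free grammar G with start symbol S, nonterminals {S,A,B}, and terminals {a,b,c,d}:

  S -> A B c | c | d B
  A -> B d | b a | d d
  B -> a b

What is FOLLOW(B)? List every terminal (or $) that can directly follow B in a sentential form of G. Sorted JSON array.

Compute FIRST by fixpoint:
round 1:
  A via A→b a: +{b}
  A via A→d d: +{d}
  B via B→a b: +{a}
  S via S→A B c: +{b,d}
  S via S→c: +{c}
  FIRST(S)={b,c,d}  FIRST(A)={b,d}  FIRST(B)={a}
round 2:
  A via A→B d: +{a}
  S via S→A B c: +{a}
  FIRST(S)={a,b,c,d}  FIRST(A)={a,b,d}  FIRST(B)={a}
round 3: done
  FIRST(S)={a,b,c,d}  FIRST(A)={a,b,d}  FIRST(B)={a}

FOLLOW iteration:
seed FOLLOW(S) with $
[1]
  A→B d: FOLLOW(B) ⊇ FIRST(d) = {d}; new: +{d}
  S→A B c: FOLLOW(A) ⊇ FIRST(B) = {a}; new: +{a}
  S→A B c: FOLLOW(B) ⊇ FIRST(c) = {c}; new: +{c}
  S→d B: FOLLOW(B) ⊇ FOLLOW(S) ⊇ {$}; new: +{$}
  S: {$}  A: {a}  B: {$,c,d}
[2] — fixpoint
  S: {$}  A: {a}  B: {$,c,d}

FOLLOW(B) = ["$", "c", "d"]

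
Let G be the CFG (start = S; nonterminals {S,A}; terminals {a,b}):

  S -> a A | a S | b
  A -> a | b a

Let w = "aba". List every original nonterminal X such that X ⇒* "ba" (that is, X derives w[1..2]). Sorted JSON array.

Convert to CNF:
  S -> T1 A | T1 S | b
  A -> T0 T1 | a
  T0 -> b
  T1 -> a

CYK table (by increasing span) (cells [i..j] with 1 ≤ i ≤ j ≤ 2 only):
  T[1,1] 'b' = {S,T0}  orig:{S}
  T[2,2] 'a' = {A,T1}  orig:{A}
  T[1,2] 'ba' = {A}

Original NTs in T[1,2] deriving "ba": ["A"]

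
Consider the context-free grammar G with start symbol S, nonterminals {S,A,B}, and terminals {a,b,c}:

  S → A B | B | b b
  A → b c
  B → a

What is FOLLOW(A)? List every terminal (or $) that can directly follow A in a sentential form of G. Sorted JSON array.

FIRST sets, iterate to fixpoint:
[1]
  A via A→b c: +{b}
  B via B→a: +{a}
  S via S→A B: +{b}
  S via S→B: +{a}
  S: {a,b}  A: {b}  B: {a}
[2] done
  S: {a,b}  A: {b}  B: {a}

Compute FOLLOW by fixpoint:
FOLLOW(S) := {$}
[1]
  S→A B: FOLLOW(A) ⊇ FIRST(B) = {a}; new: +{a}
  S→A B: FOLLOW(B) ⊇ FOLLOW(S) ⊇ {$}; new: +{$}
  S: {$}  A: {a}  B: {$}
[2] (no change)
  S: {$}  A: {a}  B: {$}

FOLLOW(A) = ["a"]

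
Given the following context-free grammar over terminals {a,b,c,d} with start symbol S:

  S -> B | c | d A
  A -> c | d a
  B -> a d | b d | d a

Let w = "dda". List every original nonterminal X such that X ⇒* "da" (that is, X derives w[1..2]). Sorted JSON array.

Convert to CNF:
  S -> T0 A | T0 T1 | T1 T0 | T2 T0 | c
  A -> T0 T1 | c
  B -> T0 T1 | T1 T0 | T2 T0
  T0 -> d
  T1 -> a
  T2 -> b

CYK table (by increasing span), restricted to cells inside w[1..2]:
  [1..1]={T0}  "d"  orig:{}
  [2..2]={T1}  "a"  orig:{}
  [1..2]={A,B,S}  "da"

Original NTs in T[1,2] deriving "da": ["A", "B", "S"]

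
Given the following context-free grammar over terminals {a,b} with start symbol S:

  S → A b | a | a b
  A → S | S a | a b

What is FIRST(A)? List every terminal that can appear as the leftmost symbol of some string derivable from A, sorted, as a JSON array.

FIRST iteration:
iter 1:
  A via A→a b: +{a}
  S via S→A b: +{a}
  FIRST[S]={a}  FIRST[A]={a}
iter 2: — fixpoint
  FIRST[S]={a}  FIRST[A]={a}

FIRST(A) = ["a"]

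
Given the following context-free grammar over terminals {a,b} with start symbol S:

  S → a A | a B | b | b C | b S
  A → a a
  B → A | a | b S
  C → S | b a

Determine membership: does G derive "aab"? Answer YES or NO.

CNF form of G:
  S -> T0 A | T0 B | T1 C | T1 S | b
  A -> T0 T0
  B -> T0 T0 | T1 S | a
  C -> T0 A | T0 B | T1 C | T1 S | T1 T0 | b
  T0 -> a
  T1 -> b

Fill CYK table bottom-up:
  [0..0]={B,T0}  "a"  orig:{B}
  [1..1]={B,T0}  "a"  orig:{B}
  [2..2]={C,S,T1}  "b"  orig:{C,S}
  [0..1]={A,B,C,S}  "aa"
  [1..2]=∅  "ab"
  [0..2]=∅  "aab"

S ∉ T[0,2] ⇒ NO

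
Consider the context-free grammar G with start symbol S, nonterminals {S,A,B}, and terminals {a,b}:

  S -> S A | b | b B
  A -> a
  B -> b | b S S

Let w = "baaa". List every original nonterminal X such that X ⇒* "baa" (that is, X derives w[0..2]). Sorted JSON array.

CNF form of G:
  S -> S A | T0 B | b
  A -> a
  B -> T0 X1 | b
  T0 -> b
  X1 -> S S

Fill CYK table bottom-up, restricted to cells inside w[0..2]:
  [0..0]={B,S,T0}  "b"  orig:{B,S}
  [1..1]={A}  "a"
  [2..2]={A}  "a"
  [0..1]={S}  "ba"
  [1..2]=∅  "aa"
  [0..2]={S}  "baa"

Original NTs in T[0,2] deriving "baa": ["S"]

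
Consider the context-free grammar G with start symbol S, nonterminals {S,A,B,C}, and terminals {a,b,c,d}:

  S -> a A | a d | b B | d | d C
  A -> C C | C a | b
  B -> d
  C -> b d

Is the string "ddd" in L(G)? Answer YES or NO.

CNF form of G:
  S -> T0 A | T0 T2 | T1 B | T2 C | d
  A -> C C | C T0 | b
  B -> d
  C -> T1 T2
  T0 -> a
  T1 -> b
  T2 -> d

CYK table (by increasing span):
  [0..0]={B,S,T2}  "d"  orig:{B,S}
  [1..1]={B,S,T2}  "d"  orig:{B,S}
  [2..2]={B,S,T2}  "d"  orig:{B,S}
  [0..1]=∅  "dd"
  [1..2]=∅  "dd"
  [0..2]=∅  "ddd"

S ∉ T[0,2] ⇒ NO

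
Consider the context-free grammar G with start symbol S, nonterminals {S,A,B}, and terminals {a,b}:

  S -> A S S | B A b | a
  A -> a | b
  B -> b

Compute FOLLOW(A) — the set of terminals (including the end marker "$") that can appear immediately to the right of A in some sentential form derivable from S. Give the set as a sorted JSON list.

Compute FIRST by fixpoint:
[1]
  A via A→a: +{a}
  A via A→b: +{b}
  B via B→b: +{b}
  S via S→A S S: +{a,b}
  S: {a,b}  A: {a,b}  B: {b}
[2] done
  S: {a,b}  A: {a,b}  B: {b}

Compute FOLLOW by fixpoint:
seed FOLLOW(S) with $
round 1:
  S→A S S: FOLLOW(A) ⊇ FIRST(S) = {a,b}; new: +{a,b}
  S→A S S: FOLLOW(S) ⊇ FIRST(S) = {a,b}; new: +{a,b}
  S→B A b: FOLLOW(B) ⊇ FIRST(A) = {a,b}; new: +{a,b}
  S: {$,a,b}  A: {a,b}  B: {a,b}
round 2: (stable)
  S: {$,a,b}  A: {a,b}  B: {a,b}

FOLLOW(A) = ["a", "b"]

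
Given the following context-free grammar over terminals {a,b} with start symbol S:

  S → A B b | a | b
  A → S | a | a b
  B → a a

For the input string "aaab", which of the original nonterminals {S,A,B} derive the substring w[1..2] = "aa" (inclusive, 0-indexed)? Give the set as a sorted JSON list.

Convert to CNF:
  S -> A X3 | a | b
  A -> A X2 | T1 T0 | a | b
  B -> T1 T1
  T0 -> b
  T1 -> a
  X2 -> B T0
  X3 -> B T0

Fill CYK table bottom-up (cells [i..j] with 1 ≤ i ≤ j ≤ 2 only):
  [1..1]={A,S,T1}  "a"  orig:{A,S}
  [2..2]={A,S,T1}  "a"  orig:{A,S}
  [1..2]={B}  "aa"

Original NTs in T[1,2] deriving "aa": ["B"]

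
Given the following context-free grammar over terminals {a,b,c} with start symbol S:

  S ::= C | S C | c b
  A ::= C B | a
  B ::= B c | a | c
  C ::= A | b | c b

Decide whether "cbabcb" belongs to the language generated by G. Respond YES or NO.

Convert to CNF:
  S -> C B | S C | T0 T1 | a | b
  A -> C B | a
  B -> B T0 | a | c
  C -> C B | T0 T1 | a | b
  T0 -> c
  T1 -> b

Fill CYK table bottom-up:
  [0..0]={B,T0}  "c"  orig:{B}
  [1..1]={C,S,T1}  "b"  orig:{C,S}
  [2..2]={A,B,C,S}  "a"
  [3..3]={C,S,T1}  "b"  orig:{C,S}
  [4..4]={B,T0}  "c"  orig:{B}
  [5..5]={C,S,T1}  "b"  orig:{C,S}
  [0..1]={C,S}  "cb"
  [1..2]={A,C,S}  "ba"
  [2..3]={S}  "ab"
  [3..4]={A,C,S}  "bc"
  [4..5]={C,S}  "cb"
  [0..2]={A,C,S}  "cba"
  [1..3]={S}  "bab"
  [2..4]={S}  "abc"
  [3..5]={S}  "bcb"
  [0..3]={S}  "cbab"
  [1..4]={S}  "babc"
  [2..5]={S}  "abcb"
  [0..4]={S}  "cbabc"
  [1..5]={S}  "babcb"
  [0..5]={S}  "cbabcb"

S ∈ T[0,5] ⇒ YES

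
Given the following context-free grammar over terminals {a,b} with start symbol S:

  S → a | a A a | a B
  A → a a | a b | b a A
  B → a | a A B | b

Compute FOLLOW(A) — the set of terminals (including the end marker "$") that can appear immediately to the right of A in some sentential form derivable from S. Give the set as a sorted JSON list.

FIRST sets, iterate to fixpoint:
round 1:
  A via A→a a: +{a}
  A via A→b a A: +{b}
  B via B→a: +{a}
  B via B→b: +{b}
  S via S→a: +{a}
  FIRST(S)={a}  FIRST(A)={a,b}  FIRST(B)={a,b}
round 2: — fixpoint
  FIRST(S)={a}  FIRST(A)={a,b}  FIRST(B)={a,b}

Compute FOLLOW by fixpoint:
initialize: $ ∈ FOLLOW(S)
pass 1:
  B→a A B: FOLLOW(A) ⊇ FIRST(B) = {a,b}; new: +{a,b}
  S→a B: FOLLOW(B) ⊇ FOLLOW(S) ⊇ {$}; new: +{$}
  FOLLOW(S)={$}  FOLLOW(A)={a,b}  FOLLOW(B)={$}
pass 2: (no change)
  FOLLOW(S)={$}  FOLLOW(A)={a,b}  FOLLOW(B)={$}

FOLLOW(A) = ["a", "b"]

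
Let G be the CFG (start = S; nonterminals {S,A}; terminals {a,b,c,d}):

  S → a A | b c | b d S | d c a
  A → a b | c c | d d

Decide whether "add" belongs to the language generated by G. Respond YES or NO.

Convert to CNF:
  S -> T0 A | T1 T2 | T1 X4 | T3 X5
  A -> T0 T1 | T2 T2 | T3 T3
  T0 -> a
  T1 -> b
  T2 -> c
  T3 -> d
  X4 -> T3 S
  X5 -> T2 T0

CYK table (by increasing span):
  cell(0,0) a: {T0}  orig:{}
  cell(1,1) d: {T3}  orig:{}
  cell(2,2) d: {T3}  orig:{}
  cell(0,1) ad: ∅
  cell(1,2) dd: {A}
  cell(0,2) add: {S}

S ∈ T[0,2] ⇒ YES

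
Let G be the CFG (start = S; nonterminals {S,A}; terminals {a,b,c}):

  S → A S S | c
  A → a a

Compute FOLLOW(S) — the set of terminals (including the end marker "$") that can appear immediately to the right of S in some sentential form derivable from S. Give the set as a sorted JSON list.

FIRST iteration:
iter 1:
  A via A→a a: +{a}
  S via S→A S S: +{a}
  S via S→c: +{c}
  FIRST(S)={a,c}  FIRST(A)={a}
iter 2: done
  FIRST(S)={a,c}  FIRST(A)={a}

Compute FOLLOW by fixpoint:
seed FOLLOW(S) with $
round 1:
  S→A S S: FOLLOW(A) ⊇ FIRST(S) = {a,c}; new: +{a,c}
  S→A S S: FOLLOW(S) ⊇ FIRST(S) = {a,c}; new: +{a,c}
  S: {$,a,c}  A: {a,c}
round 2: (no change)
  S: {$,a,c}  A: {a,c}

FOLLOW(S) = ["$", "a", "c"]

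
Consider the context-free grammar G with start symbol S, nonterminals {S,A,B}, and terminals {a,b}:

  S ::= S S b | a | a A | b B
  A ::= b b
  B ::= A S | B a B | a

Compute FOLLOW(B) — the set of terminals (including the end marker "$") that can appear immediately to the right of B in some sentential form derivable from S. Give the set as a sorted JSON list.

Compute FIRST by fixpoint:
iter 1:
  A via A→b b: +{b}
  B via B→A S: +{b}
  B via B→a: +{a}
  S via S→a: +{a}
  S via S→b B: +{b}
  S: {a,b}  A: {b}  B: {a,b}
iter 2: (no change)
  S: {a,b}  A: {b}  B: {a,b}

FOLLOW iteration:
FOLLOW(S) := {$}
pass 1:
  B→A S: FOLLOW(A) ⊇ FIRST(S) = {a,b}; new: +{a,b}
  B→B a B: FOLLOW(B) ⊇ FIRST(a) = {a}; new: +{a}
  S→S S b: FOLLOW(S) ⊇ FIRST(S) = {a,b}; new: +{a,b}
  S→a A: FOLLOW(A) ⊇ FOLLOW(S) ⊇ {$,a,b}; new: +{$}
  S→b B: FOLLOW(B) ⊇ FOLLOW(S) ⊇ {$,a,b}; new: +{$,b}
  FOLLOW(S)={$,a,b}  FOLLOW(A)={$,a,b}  FOLLOW(B)={$,a,b}
pass 2: — fixpoint
  FOLLOW(S)={$,a,b}  FOLLOW(A)={$,a,b}  FOLLOW(B)={$,a,b}

FOLLOW(B) = ["$", "a", "b"]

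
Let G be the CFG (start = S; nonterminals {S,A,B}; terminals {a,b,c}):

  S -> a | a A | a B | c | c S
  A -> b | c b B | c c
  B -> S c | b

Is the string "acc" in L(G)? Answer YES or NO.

Convert to CNF:
  S -> T0 S | T2 A | T2 B | a | c
  A -> T0 T0 | T0 X3 | b
  B -> S T0 | b
  T0 -> c
  T1 -> b
  T2 -> a
  X3 -> T1 B

CYK table (by increasing span):
  [0..0]={S,T2}  "a"  orig:{S}
  [1..1]={S,T0}  "c"  orig:{S}
  [2..2]={S,T0}  "c"  orig:{S}
  [0..1]={B}  "ac"
  [1..2]={A,B,S}  "cc"
  [0..2]={S}  "acc"

S ∈ T[0,2] ⇒ YES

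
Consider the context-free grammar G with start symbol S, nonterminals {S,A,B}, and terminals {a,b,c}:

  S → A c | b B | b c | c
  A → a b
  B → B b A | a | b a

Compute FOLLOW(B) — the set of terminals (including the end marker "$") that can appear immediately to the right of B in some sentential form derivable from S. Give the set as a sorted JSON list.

FIRST iteration:
round 1:
  A via A→a b: +{a}
  B via B→a: +{a}
  B via B→b a: +{b}
  S via S→A c: +{a}
  S via S→b B: +{b}
  S via S→c: +{c}
  S: {a,b,c}  A: {a}  B: {a,b}
round 2: done
  S: {a,b,c}  A: {a}  B: {a,b}

Compute FOLLOW by fixpoint:
FOLLOW(S) := {$}
round 1:
  B→B b A: FOLLOW(B) ⊇ FIRST(b) = {b}; new: +{b}
  B→B b A: FOLLOW(A) ⊇ FOLLOW(B) ⊇ {b}; new: +{b}
  S→A c: FOLLOW(A) ⊇ FIRST(c) = {c}; new: +{c}
  S→b B: FOLLOW(B) ⊇ FOLLOW(S) ⊇ {$}; new: +{$}
  S: {$}  A: {b,c}  B: {$,b}
round 2:
  B→B b A: FOLLOW(A) ⊇ FOLLOW(B) ⊇ {$,b}; new: +{$}
  S: {$}  A: {$,b,c}  B: {$,b}
round 3: — fixpoint
  S: {$}  A: {$,b,c}  B: {$,b}

FOLLOW(B) = ["$", "b"]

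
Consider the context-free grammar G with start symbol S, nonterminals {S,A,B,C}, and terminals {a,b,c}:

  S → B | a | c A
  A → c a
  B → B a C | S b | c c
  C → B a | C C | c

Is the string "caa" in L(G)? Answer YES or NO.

CNF form of G:
  S -> B X4 | S T2 | T0 A | T0 T0 | a
  A -> T0 T1
  B -> B X3 | S T2 | T0 T0
  C -> B T1 | C C | c
  T0 -> c
  T1 -> a
  T2 -> b
  X3 -> T1 C
  X4 -> T1 C

CYK table (by increasing span):
  T[0,0] 'c' = {C,T0}  orig:{C}
  T[1,1] 'a' = {S,T1}  orig:{S}
  T[2,2] 'a' = {S,T1}  orig:{S}
  T[0,1] 'ca' = {A}
  T[1,2] 'aa' = ∅
  T[0,2] 'caa' = ∅

S ∉ T[0,2] ⇒ NO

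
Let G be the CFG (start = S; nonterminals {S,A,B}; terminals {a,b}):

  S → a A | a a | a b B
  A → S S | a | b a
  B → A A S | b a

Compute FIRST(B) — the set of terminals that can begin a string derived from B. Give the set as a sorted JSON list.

FIRST iteration:
round 1:
  A via A→a: +{a}
  A via A→b a: +{b}
  B via B→A A S: +{a,b}
  S via S→a A: +{a}
  FIRST[S]={a}  FIRST[A]={a,b}  FIRST[B]={a,b}
round 2: done
  FIRST[S]={a}  FIRST[A]={a,b}  FIRST[B]={a,b}

FIRST(B) = ["a", "b"]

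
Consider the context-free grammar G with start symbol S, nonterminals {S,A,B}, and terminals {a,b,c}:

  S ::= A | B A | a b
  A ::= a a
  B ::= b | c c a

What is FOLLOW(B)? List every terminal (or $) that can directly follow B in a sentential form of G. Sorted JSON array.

Compute FIRST by fixpoint:
pass 1:
  A via A→a a: +{a}
  B via B→b: +{b}
  B via B→c c a: +{c}
  S via S→A: +{a}
  S via S→B A: +{b,c}
  FIRST(S)={a,b,c}  FIRST(A)={a}  FIRST(B)={b,c}
pass 2: (stable)
  FIRST(S)={a,b,c}  FIRST(A)={a}  FIRST(B)={b,c}

FOLLOW sets:
FOLLOW(S) := {$}
iter 1:
  S→A: FOLLOW(A) ⊇ FOLLOW(S) ⊇ {$}; new: +{$}
  S→B A: FOLLOW(B) ⊇ FIRST(A) = {a}; new: +{a}
  FOLLOW[S]={$}  FOLLOW[A]={$}  FOLLOW[B]={a}
iter 2: — fixpoint
  FOLLOW[S]={$}  FOLLOW[A]={$}  FOLLOW[B]={a}

FOLLOW(B) = ["a"]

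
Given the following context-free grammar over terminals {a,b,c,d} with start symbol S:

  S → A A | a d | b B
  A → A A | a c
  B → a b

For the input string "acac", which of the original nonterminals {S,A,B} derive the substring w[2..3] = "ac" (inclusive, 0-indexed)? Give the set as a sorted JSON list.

CNF form of G:
  S -> A A | T0 T3 | T2 B
  A -> A A | T0 T1
  B -> T0 T2
  T0 -> a
  T1 -> c
  T2 -> b
  T3 -> d

Fill CYK table bottom-up, restricted to cells inside w[2..3]:
  [2..2]={T0}  "a"  orig:{}
  [3..3]={T1}  "c"  orig:{}
  [2..3]={A}  "ac"

Original NTs in T[2,3] deriving "ac": ["A"]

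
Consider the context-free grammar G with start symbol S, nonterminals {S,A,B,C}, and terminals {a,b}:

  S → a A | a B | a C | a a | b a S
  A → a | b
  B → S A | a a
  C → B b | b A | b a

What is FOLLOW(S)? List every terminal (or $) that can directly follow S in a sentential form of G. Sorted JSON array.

FIRST sets, iterate to fixpoint:
round 1:
  A via A→a: +{a}
  A via A→b: +{b}
  B via B→a a: +{a}
  C via C→B b: +{a}
  C via C→b A: +{b}
  S via S→a A: +{a}
  S via S→b a S: +{b}
  S: {a,b}  A: {a,b}  B: {a}  C: {a,b}
round 2:
  B via B→S A: +{b}
  S: {a,b}  A: {a,b}  B: {a,b}  C: {a,b}
round 3: done
  S: {a,b}  A: {a,b}  B: {a,b}  C: {a,b}

Compute FOLLOW by fixpoint:
initialize: $ ∈ FOLLOW(S)
[1]
  B→S A: FOLLOW(S) ⊇ FIRST(A) = {a,b}; new: +{a,b}
  C→B b: FOLLOW(B) ⊇ FIRST(b) = {b}; new: +{b}
  S→a A: FOLLOW(A) ⊇ FOLLOW(S) ⊇ {$,a,b}; new: +{$,a,b}
  S→a B: FOLLOW(B) ⊇ FOLLOW(S) ⊇ {$,a,b}; new: +{$,a}
  S→a C: FOLLOW(C) ⊇ FOLLOW(S) ⊇ {$,a,b}; new: +{$,a,b}
  FOLLOW[S]={$,a,b}  FOLLOW[A]={$,a,b}  FOLLOW[B]={$,a,b}  FOLLOW[C]={$,a,b}
[2] (no change)
  FOLLOW[S]={$,a,b}  FOLLOW[A]={$,a,b}  FOLLOW[B]={$,a,b}  FOLLOW[C]={$,a,b}

FOLLOW(S) = ["$", "a", "b"]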